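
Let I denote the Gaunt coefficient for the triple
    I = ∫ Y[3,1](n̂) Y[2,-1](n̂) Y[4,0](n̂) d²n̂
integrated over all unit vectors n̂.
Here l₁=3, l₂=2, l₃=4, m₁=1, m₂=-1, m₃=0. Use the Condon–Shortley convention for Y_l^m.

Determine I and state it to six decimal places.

L=9 odd ⇒ parity kills the (l;000) factor ⇒ I = 0

0.000000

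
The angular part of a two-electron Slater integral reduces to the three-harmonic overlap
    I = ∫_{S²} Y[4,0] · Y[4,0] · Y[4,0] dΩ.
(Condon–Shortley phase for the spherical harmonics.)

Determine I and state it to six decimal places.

Rules hold: Σm=0, L=12 even, 0≤4≤8.
N = 9·9·9 = 729
Δ = 4!·4!·4!/13! = 1/450450
Racah Σ t=0..4: t=0:+1/13824 t=1:−1/216 t=2:+1/64 t=3:−1/216 t=4:+1/13824 = 5/768
⇒ 3j(4 4 4; 0 0 0)² = 18/1001, sgn +1
(m-triple is (0,0,0) — same symbol as above.)
4πI² = N·(3j₀)²·(3jₘ)² = 236196/1002001
I = +1·√(0.235724/4π) = 0.13696111

0.136961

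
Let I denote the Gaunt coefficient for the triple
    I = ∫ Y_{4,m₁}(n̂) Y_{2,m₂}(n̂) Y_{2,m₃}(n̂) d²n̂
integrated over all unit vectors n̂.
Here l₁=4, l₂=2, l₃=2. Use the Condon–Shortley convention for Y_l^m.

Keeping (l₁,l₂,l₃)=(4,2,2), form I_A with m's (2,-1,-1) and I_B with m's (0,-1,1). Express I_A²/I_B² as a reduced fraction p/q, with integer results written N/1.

5/2

l's match ⇒ only the (l;m) 3-j factors differ between A and B.
A: triangle coeff Δ(4,2,2) = 1/630; Σ_t [1,1]: t=1:−1/36 = -1/36; (3j)²=4/63 [(4 2 2; 2 -1 -1)], sign=+1
B: triangle coeff Δ(4,2,2) = 1/630; Σ_t [1,1]: t=1:−1/36 = -1/36; (3j)²=8/315 [(4 2 2; 0 -1 1)], sign=+1
I_A²/I_B² = (4/63)/(8/315) = 5/2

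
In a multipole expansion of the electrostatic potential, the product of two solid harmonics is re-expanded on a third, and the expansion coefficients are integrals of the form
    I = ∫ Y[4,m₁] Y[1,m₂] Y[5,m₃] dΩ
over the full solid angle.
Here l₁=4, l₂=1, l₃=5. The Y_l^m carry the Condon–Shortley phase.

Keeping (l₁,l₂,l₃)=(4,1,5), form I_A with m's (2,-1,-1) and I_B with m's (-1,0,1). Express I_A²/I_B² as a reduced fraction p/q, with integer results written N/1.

1/4

l's match ⇒ only the (l;m) 3-j factors differ between A and B.
A: triangle coeff Δ(4,1,5) = 1/495; Σ_t [0,0]: t=0:+1/2880 = 1/2880; (3j)²=2/165 [(4 1 5; 2 -1 -1)], sign=+1
B: triangle coeff Δ(4,1,5) = 1/495; Σ_t [0,0]: t=0:+1/720 = 1/720; (3j)²=8/165 [(4 1 5; -1 0 1)], sign=+1
I_A²/I_B² = (2/165)/(8/165) = 1/4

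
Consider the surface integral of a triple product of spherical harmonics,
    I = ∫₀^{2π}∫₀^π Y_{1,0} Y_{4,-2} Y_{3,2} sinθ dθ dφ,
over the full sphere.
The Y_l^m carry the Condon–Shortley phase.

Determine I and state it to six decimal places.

0.213244

Checks pass: Σm=0; 8 even; l₃=3∈[3,5].
(2·1+1)(2·4+1)(2·3+1) = 189
Δ: 2! 0! 6! / 9! → 1/252
sum: t=1:−1/36 = -1/36
3j²(1 4 3; 0 0 0) = Δ·Π!·Σ² = 4/63  (sign +1)
sum: t=1:−1/120 = -1/120
3j²(1 4 3; 0 -2 2) = Δ·Π!·Σ² = 1/21  (sign +1)
combine: 4πI² = 189·4/63·1/21 = 4/7
take √, sign +1: I = 0.21324362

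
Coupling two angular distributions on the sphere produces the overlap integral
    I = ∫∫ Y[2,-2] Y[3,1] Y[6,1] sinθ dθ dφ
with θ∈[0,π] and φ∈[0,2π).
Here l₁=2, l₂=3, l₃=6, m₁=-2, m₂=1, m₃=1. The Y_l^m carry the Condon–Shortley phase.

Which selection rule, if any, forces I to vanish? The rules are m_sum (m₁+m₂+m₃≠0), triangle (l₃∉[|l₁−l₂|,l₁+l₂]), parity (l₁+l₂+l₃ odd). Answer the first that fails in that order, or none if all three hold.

triangle

m₁+m₂+m₃ = -2 + 1 + 1 = 0  ✓
triangle: |2−3|=1 ≤ l₃=6 ≤ 2+3=5  ✗
parity: l₁+l₂+l₃ = 11 is odd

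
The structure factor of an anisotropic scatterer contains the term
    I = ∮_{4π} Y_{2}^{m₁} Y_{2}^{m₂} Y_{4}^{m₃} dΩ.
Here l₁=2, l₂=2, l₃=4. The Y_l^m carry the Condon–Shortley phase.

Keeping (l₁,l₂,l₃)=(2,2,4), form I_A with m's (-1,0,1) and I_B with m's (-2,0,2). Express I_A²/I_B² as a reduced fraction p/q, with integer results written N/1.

2/1

Shared (l₁,l₂,l₃)=(2,2,4): N and (l;000)² cancel in I_A²/I_B².
A: Δ = 0!·4!·4!/9! = 1/630; Racah Σ t=0..0: t=0:+1/24 = 1/24; ⇒ 3j(2 2 4; -1 0 1)² = 1/21, sgn -1
B: Δ = 0!·4!·4!/9! = 1/630; Racah Σ t=0..0: t=0:+1/96 = 1/96; ⇒ 3j(2 2 4; -2 0 2)² = 1/42, sgn +1
I_A²/I_B² = (1/21)/(1/42) = 2/1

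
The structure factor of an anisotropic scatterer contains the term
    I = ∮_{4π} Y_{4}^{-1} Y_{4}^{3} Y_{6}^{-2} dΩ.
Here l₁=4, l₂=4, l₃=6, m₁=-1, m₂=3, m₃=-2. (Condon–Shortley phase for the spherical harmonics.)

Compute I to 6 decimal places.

Checks pass: Σm=0; 14 even; l₃=6∈[0,8].
(2·4+1)(2·4+1)(2·6+1) = 1053
Δ: 2! 6! 6! / 15! → 1/1261260
sum: t=0:+1/4608 t=1:−1/1296 t=2:+1/4608 = -7/20736
3j²(4 4 6; 0 0 0) = Δ·Π!·Σ² = 20/1287  (sign -1)
sum: t=1:−1/34560 t=2:+1/8640 = 1/11520
3j²(4 4 6; -1 3 -2) = Δ·Π!·Σ² = 3/143  (sign +1)
combine: 4πI² = 1053·20/1287·3/143 = 540/1573
take √, sign -1: I = -0.16528277

-0.165283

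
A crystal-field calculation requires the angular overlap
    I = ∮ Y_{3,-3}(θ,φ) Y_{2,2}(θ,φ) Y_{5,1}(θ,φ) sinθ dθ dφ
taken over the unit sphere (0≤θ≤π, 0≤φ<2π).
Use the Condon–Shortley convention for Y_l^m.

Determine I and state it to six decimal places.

Rules hold: Σm=0, L=10 even, 1≤5≤5.
N = 7·5·11 = 385
Δ = 0!·6!·4!/11! = 1/2310
Racah Σ t=0..0: t=0:+1/144 = 1/144
⇒ 3j(3 2 5; 0 0 0)² = 10/231, sgn -1
Racah Σ t=0..0: t=0:+1/17280 = 1/17280
⇒ 3j(3 2 5; -3 2 1)² = 1/2310, sgn +1
4πI² = N·(3j₀)²·(3jₘ)² = 5/693
I = -1·√(0.00721501/4π) = -0.02396147

-0.023961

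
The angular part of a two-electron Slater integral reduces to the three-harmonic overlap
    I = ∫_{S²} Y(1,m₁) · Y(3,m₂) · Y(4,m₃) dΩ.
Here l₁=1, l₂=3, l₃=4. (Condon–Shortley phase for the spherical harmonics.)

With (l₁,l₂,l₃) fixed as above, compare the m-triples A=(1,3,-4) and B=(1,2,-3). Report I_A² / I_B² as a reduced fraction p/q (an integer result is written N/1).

4/3

Shared (l₁,l₂,l₃)=(1,3,4): N and (l;000)² cancel in I_A²/I_B².
A: Δ = 0!·2!·6!/9! = 1/252; Racah Σ t=0..0: t=0:+1/1440 = 1/1440; ⇒ 3j(1 3 4; 1 3 -4)² = 1/9, sgn +1
B: Δ = 0!·2!·6!/9! = 1/252; Racah Σ t=0..0: t=0:+1/240 = 1/240; ⇒ 3j(1 3 4; 1 2 -3)² = 1/12, sgn -1
I_A²/I_B² = (1/9)/(1/12) = 4/3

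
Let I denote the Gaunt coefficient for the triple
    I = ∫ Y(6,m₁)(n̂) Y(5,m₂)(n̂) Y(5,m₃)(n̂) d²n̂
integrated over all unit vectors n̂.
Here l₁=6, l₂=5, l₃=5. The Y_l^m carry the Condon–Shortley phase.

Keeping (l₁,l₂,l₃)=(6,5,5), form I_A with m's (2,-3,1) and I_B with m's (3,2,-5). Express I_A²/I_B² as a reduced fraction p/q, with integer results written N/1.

l's match ⇒ only the (l;m) 3-j factors differ between A and B.
A: triangle coeff Δ(6,5,5) = 1/28588560; Σ_t [0,2]: t=0:+1/138240 t=1:−1/25920 t=2:+1/55296 = -11/829440; (3j)²=11/1326 [(6 5 5; 2 -3 1)], sign=-1
B: triangle coeff Δ(6,5,5) = 1/28588560; Σ_t [3,3]: t=3:−1/622080 = -1/622080; (3j)²=105/4862 [(6 5 5; 3 2 -5)], sign=-1
I_A²/I_B² = (11/1326)/(105/4862) = 121/315

121/315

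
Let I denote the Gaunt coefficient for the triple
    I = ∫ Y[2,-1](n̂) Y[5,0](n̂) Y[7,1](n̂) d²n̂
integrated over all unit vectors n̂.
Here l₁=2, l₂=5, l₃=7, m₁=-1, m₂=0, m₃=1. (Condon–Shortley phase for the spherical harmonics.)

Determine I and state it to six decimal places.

Rules hold: Σm=0, L=14 even, 3≤7≤7.
N = 5·11·15 = 825
Δ = 0!·4!·10!/15! = 1/15015
Racah Σ t=0..0: t=0:+1/57600 = 1/57600
⇒ 3j(2 5 7; 0 0 0)² = 21/715, sgn -1
Racah Σ t=0..0: t=0:+1/86400 = 1/86400
⇒ 3j(2 5 7; -1 0 1)² = 16/715, sgn +1
4πI² = N·(3j₀)²·(3jₘ)² = 1008/1859
I = -1·√(0.542227/4π) = -0.20772350

-0.207724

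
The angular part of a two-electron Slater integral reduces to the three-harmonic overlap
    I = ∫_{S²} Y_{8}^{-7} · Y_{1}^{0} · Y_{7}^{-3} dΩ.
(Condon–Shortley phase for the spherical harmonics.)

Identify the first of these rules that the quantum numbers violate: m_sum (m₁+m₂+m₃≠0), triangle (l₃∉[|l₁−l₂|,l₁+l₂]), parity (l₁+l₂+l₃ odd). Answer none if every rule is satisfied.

m₁+m₂+m₃ = -7 + 0 − 3 = -10  ✗
triangle: |8−1|=7 ≤ l₃=7 ≤ 8+1=9
parity: l₁+l₂+l₃ = 16 is even

m_sum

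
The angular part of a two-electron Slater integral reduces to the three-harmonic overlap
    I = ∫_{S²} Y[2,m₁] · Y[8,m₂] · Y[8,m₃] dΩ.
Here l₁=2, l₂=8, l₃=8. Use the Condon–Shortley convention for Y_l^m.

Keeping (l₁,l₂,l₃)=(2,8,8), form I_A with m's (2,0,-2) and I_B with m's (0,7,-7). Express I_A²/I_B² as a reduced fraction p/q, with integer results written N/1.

168/125

Shared (l₁,l₂,l₃)=(2,8,8): N and (l;000)² cancel in I_A²/I_B².
A: Δ = 2!·2!·14!/19! = 1/348840; Racah Σ t=0..0: t=0:+1/116121600 = 1/116121600; ⇒ 3j(2 8 8; 2 0 -2)² = 7/323, sgn +1
B: Δ = 2!·2!·14!/19! = 1/348840; Racah Σ t=1..2: t=1:−1/87178291200 t=2:+1/24908083200 = 1/34871316480; ⇒ 3j(2 8 8; 0 7 -7)² = 125/7752, sgn -1
I_A²/I_B² = (7/323)/(125/7752) = 168/125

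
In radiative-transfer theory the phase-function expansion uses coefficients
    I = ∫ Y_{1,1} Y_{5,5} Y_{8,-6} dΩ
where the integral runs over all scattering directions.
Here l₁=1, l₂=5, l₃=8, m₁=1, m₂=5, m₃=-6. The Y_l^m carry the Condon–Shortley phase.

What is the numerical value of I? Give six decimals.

0.000000

|1−5|≤8≤1+5 violated ⇒ I = 0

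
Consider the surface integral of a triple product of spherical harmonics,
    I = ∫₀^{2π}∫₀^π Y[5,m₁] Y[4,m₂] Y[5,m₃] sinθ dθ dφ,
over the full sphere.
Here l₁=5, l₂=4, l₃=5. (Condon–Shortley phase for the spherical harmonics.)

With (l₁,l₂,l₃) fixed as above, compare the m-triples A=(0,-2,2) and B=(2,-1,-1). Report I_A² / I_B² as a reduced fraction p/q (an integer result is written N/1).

l's match ⇒ only the (l;m) 3-j factors differ between A and B.
A: triangle coeff Δ(5,4,5) = 1/3153150; Σ_t [0,2]: t=0:+1/11520 t=1:−1/1728 t=2:+1/3456 = -7/34560; (3j)²=7/858 [(5 4 5; 0 -2 2)], sign=+1
B: triangle coeff Δ(5,4,5) = 1/3153150; Σ_t [0,3]: t=0:+1/5184 t=1:−1/1152 t=2:+1/2880 t=3:−1/103680 = -7/20736; (3j)²=35/2574 [(5 4 5; 2 -1 -1)], sign=-1
I_A²/I_B² = (7/858)/(35/2574) = 3/5

3/5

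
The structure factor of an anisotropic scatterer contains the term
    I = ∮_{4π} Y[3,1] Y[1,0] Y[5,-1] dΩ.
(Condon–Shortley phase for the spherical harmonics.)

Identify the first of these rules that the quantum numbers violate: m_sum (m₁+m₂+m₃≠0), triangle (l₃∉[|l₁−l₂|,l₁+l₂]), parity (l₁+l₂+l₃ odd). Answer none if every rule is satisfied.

Σmᵢ = 0  ✓
l₃∈[|l₁−l₂|,l₁+l₂]=[2,4], have l₃=5  ✗
Σlᵢ = 9 ⇒ odd

triangle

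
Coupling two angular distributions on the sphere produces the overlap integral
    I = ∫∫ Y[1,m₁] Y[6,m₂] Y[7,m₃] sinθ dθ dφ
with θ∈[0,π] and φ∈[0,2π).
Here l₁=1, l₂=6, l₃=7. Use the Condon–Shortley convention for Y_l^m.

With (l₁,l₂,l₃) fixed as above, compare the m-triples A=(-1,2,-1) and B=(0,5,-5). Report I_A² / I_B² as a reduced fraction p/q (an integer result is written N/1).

5/8

l's match ⇒ only the (l;m) 3-j factors differ between A and B.
A: triangle coeff Δ(1,6,7) = 1/1365; Σ_t [0,0]: t=0:+1/1935360 = 1/1935360; (3j)²=1/91 [(1 6 7; -1 2 -1)], sign=+1
B: triangle coeff Δ(1,6,7) = 1/1365; Σ_t [0,0]: t=0:+1/39916800 = 1/39916800; (3j)²=8/455 [(1 6 7; 0 5 -5)], sign=+1
I_A²/I_B² = (1/91)/(8/455) = 5/8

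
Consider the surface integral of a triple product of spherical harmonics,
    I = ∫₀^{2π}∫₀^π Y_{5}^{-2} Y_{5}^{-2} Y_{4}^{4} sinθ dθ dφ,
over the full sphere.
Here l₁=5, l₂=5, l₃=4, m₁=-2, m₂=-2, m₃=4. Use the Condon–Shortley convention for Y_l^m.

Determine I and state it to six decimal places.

0.181552

Checks pass: Σm=0; 14 even; l₃=4∈[0,10].
(2·5+1)(2·5+1)(2·4+1) = 1089
Δ: 6! 4! 4! / 15! → 1/3153150
sum: t=1:−1/69120 t=2:+1/1728 t=3:−1/576 t=4:+1/1728 t=5:−1/69120 = -7/11520
3j²(5 5 4; 0 0 0) = Δ·Π!·Σ² = 2/143  (sign -1)
sum: t=3:−1/20736 = -1/20736
3j²(5 5 4; -2 -2 4) = Δ·Π!·Σ² = 35/1287  (sign -1)
combine: 4πI² = 1089·2/143·35/1287 = 70/169
take √, sign +1: I = 0.18155187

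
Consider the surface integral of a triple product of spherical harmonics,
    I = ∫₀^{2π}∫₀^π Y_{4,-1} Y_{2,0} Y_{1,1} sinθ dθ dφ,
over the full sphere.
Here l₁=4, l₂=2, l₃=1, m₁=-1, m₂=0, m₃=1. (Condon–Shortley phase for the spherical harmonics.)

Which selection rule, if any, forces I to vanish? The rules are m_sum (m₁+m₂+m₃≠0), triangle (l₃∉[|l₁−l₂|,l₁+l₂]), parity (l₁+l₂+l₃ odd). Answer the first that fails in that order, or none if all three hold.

Σmᵢ = 0  ✓
l₃∈[|l₁−l₂|,l₁+l₂]=[2,6], have l₃=1  ✗
Σlᵢ = 7 ⇒ odd

triangle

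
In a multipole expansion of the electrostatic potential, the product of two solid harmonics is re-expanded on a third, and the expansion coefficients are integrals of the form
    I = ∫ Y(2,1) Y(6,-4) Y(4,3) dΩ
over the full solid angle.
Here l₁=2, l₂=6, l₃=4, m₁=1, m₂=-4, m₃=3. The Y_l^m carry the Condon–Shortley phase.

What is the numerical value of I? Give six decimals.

0.246389

Checks pass: Σm=0; 12 even; l₃=4∈[4,8].
(2·2+1)(2·6+1)(2·4+1) = 585
Δ: 4! 0! 8! / 13! → 1/6435
sum: t=2:+1/2304 = 1/2304
3j²(2 6 4; 0 0 0) = Δ·Π!·Σ² = 5/143  (sign +1)
sum: t=1:−1/30240 = -1/30240
3j²(2 6 4; 1 -4 3) = Δ·Π!·Σ² = 16/429  (sign +1)
combine: 4πI² = 585·5/143·16/429 = 1200/1573
take √, sign +1: I = 0.24638901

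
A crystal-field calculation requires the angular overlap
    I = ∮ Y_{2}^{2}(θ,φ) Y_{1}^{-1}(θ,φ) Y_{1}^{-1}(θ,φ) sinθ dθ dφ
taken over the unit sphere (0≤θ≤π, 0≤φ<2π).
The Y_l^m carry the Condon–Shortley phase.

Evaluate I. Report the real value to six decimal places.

0.309019

Rules hold: Σm=0, L=4 even, 1≤1≤3.
N = 5·3·3 = 45
Δ = 2!·2!·0!/5! = 1/30
Racah Σ t=1..1: t=1:−1/1 = -1/1
⇒ 3j(2 1 1; 0 0 0)² = 2/15, sgn +1
Racah Σ t=0..0: t=0:+1/4 = 1/4
⇒ 3j(2 1 1; 2 -1 -1)² = 1/5, sgn +1
4πI² = N·(3j₀)²·(3jₘ)² = 6/5
I = +1·√(1.2/4π) = 0.30901936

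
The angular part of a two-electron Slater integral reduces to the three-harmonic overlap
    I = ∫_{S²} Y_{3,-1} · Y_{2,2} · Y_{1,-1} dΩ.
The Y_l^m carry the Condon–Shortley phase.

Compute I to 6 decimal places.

-0.082589

m-sum 0 ✓  L=6 even ✓  1≤1≤5 ✓
Π(2lᵢ+1) = 7×5×3 = 105
triangle coeff Δ(3,2,1) = 1/105
Σ_t [2,2]: t=2:+1/4 = 1/4
(3j)²=3/35 [(3 2 1; 0 0 0)], sign=-1
Σ_t [4,4]: t=4:+1/48 = 1/48
(3j)²=1/105 [(3 2 1; -1 2 -1)], sign=+1
⇒ 4πI² = 3/35
I = (-1)√(3/35/(4π)) = -0.08258890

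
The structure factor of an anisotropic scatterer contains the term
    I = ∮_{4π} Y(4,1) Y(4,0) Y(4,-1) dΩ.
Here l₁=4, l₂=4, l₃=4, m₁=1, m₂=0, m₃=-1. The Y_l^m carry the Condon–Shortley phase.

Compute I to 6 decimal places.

Rules hold: Σm=0, L=12 even, 0≤4≤8.
N = 9·9·9 = 729
Δ = 4!·4!·4!/13! = 1/450450
Racah Σ t=0..4: t=0:+1/13824 t=1:−1/216 t=2:+1/64 t=3:−1/216 t=4:+1/13824 = 5/768
⇒ 3j(4 4 4; 0 0 0)² = 18/1001, sgn +1
Racah Σ t=0..3: t=0:+1/3456 t=1:−1/144 t=2:+1/96 t=3:−1/864 = 1/384
⇒ 3j(4 4 4; 1 0 -1)² = 9/2002, sgn -1
4πI² = N·(3j₀)²·(3jₘ)² = 59049/1002001
I = -1·√(0.0589311/4π) = -0.06848055

-0.068481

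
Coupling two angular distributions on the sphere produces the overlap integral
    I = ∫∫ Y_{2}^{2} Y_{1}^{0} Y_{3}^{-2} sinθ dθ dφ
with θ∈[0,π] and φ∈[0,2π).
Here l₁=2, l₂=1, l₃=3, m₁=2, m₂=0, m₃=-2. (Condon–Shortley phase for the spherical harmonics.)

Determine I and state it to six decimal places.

Checks pass: Σm=0; 6 even; l₃=3∈[1,3].
(2·2+1)(2·1+1)(2·3+1) = 105
Δ: 0! 4! 2! / 7! → 1/105
sum: t=0:+1/4 = 1/4
3j²(2 1 3; 0 0 0) = Δ·Π!·Σ² = 3/35  (sign -1)
sum: t=0:+1/24 = 1/24
3j²(2 1 3; 2 0 -2) = Δ·Π!·Σ² = 1/21  (sign -1)
combine: 4πI² = 105·3/35·1/21 = 3/7
take √, sign +1: I = 0.18467439

0.184674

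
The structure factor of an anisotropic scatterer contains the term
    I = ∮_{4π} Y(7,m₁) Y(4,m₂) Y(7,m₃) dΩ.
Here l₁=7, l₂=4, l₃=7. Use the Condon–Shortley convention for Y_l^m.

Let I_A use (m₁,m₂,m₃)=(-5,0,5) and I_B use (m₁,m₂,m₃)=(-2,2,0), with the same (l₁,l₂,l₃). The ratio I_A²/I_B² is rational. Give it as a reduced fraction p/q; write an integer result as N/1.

755161/463890

l's match ⇒ only the (l;m) 3-j factors differ between A and B.
A: triangle coeff Δ(7,4,7) = 1/58198140; Σ_t [2,4]: t=2:+1/58060800 t=3:−1/13063680 t=4:+1/46448640 = -79/2090188800; (3j)²=68651/5290740 [(7 4 7; -5 0 5)], sign=-1
B: triangle coeff Δ(7,4,7) = 1/58198140; Σ_t [2,4]: t=2:+1/2903040 t=3:−1/622080 t=4:+1/1382400 = -47/87091200; (3j)²=2209/277134 [(7 4 7; -2 2 0)], sign=+1
I_A²/I_B² = (68651/5290740)/(2209/277134) = 755161/463890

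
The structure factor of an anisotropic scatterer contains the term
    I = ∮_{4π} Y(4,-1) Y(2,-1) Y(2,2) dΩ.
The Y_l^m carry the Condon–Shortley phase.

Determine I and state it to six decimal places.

-0.090112

m-sum 0 ✓  L=8 even ✓  2≤2≤6 ✓
Π(2lᵢ+1) = 9×5×5 = 225
triangle coeff Δ(4,2,2) = 1/630
Σ_t [2,2]: t=2:+1/16 = 1/16
(3j)²=2/35 [(4 2 2; 0 0 0)], sign=+1
Σ_t [1,1]: t=1:−1/144 = -1/144
(3j)²=1/126 [(4 2 2; -1 -1 2)], sign=-1
⇒ 4πI² = 5/49
I = (-1)√(5/49/(4π)) = -0.09011188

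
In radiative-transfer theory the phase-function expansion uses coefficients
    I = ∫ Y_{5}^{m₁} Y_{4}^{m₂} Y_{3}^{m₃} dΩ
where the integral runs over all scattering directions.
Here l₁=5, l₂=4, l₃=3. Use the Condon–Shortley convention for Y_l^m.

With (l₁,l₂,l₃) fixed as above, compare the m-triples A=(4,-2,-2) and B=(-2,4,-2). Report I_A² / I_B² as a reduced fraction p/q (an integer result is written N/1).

12/7

Shared (l₁,l₂,l₃)=(5,4,3): N and (l;000)² cancel in I_A²/I_B².
A: Δ = 6!·4!·2!/13! = 1/180180; Racah Σ t=0..1: t=0:+1/8640 t=1:−1/2880 = -1/4320; ⇒ 3j(5 4 3; 4 -2 -2)² = 8/429, sgn +1
B: Δ = 6!·4!·2!/13! = 1/180180; Racah Σ t=6..6: t=6:+1/8640 = 1/8640; ⇒ 3j(5 4 3; -2 4 -2)² = 14/1287, sgn -1
I_A²/I_B² = (8/429)/(14/1287) = 12/7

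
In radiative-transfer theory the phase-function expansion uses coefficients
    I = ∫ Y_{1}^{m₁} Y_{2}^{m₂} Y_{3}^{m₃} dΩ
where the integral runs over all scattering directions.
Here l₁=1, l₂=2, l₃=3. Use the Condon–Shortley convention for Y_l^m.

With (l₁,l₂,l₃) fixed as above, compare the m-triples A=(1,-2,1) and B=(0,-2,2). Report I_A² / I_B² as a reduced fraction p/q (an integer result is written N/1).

1/5

l's match ⇒ only the (l;m) 3-j factors differ between A and B.
A: triangle coeff Δ(1,2,3) = 1/105; Σ_t [0,0]: t=0:+1/48 = 1/48; (3j)²=1/105 [(1 2 3; 1 -2 1)], sign=+1
B: triangle coeff Δ(1,2,3) = 1/105; Σ_t [0,0]: t=0:+1/24 = 1/24; (3j)²=1/21 [(1 2 3; 0 -2 2)], sign=-1
I_A²/I_B² = (1/105)/(1/21) = 1/5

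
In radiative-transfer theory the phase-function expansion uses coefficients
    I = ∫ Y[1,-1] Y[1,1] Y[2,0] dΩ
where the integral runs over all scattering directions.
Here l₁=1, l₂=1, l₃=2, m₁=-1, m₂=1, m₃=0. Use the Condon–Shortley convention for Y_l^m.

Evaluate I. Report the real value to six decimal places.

0.126157

m-sum 0 ✓  L=4 even ✓  0≤2≤2 ✓
Π(2lᵢ+1) = 3×3×5 = 45
triangle coeff Δ(1,1,2) = 1/30
Σ_t [0,0]: t=0:+1/1 = 1/1
(3j)²=2/15 [(1 1 2; 0 0 0)], sign=+1
Σ_t [0,0]: t=0:+1/4 = 1/4
(3j)²=1/30 [(1 1 2; -1 1 0)], sign=+1
⇒ 4πI² = 1/5
I = (+1)√(1/5/(4π)) = 0.12615663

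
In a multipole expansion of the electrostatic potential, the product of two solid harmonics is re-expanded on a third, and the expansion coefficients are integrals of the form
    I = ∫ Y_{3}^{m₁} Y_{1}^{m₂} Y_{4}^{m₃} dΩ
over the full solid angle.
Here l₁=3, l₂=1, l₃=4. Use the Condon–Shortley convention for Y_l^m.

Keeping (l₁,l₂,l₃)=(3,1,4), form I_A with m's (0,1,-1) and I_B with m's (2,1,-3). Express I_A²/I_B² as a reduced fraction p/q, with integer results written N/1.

10/21

l's match ⇒ only the (l;m) 3-j factors differ between A and B.
A: triangle coeff Δ(3,1,4) = 1/252; Σ_t [0,0]: t=0:+1/72 = 1/72; (3j)²=5/126 [(3 1 4; 0 1 -1)], sign=-1
B: triangle coeff Δ(3,1,4) = 1/252; Σ_t [0,0]: t=0:+1/240 = 1/240; (3j)²=1/12 [(3 1 4; 2 1 -3)], sign=-1
I_A²/I_B² = (5/126)/(1/12) = 10/21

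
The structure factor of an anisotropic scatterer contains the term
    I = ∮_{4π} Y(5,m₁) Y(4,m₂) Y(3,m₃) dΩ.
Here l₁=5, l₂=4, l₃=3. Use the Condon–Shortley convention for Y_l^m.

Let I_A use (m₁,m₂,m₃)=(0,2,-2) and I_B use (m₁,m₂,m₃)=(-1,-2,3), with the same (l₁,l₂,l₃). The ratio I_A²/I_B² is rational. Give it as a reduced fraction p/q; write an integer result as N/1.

64/45

Same 5,4,3: normalisation and zero-m 3j drop out of the ratio.
A: Δ: 6! 4! 2! / 13! → 1/180180; sum: t=4:+1/576 t=5:−1/2880 = 1/720; 3j²(5 4 3; 0 2 -2) = Δ·Π!·Σ² = 80/3003  (sign -1)
B: Δ: 6! 4! 2! / 13! → 1/180180; sum: t=2:+1/2304 = 1/2304; 3j²(5 4 3; -1 -2 3) = Δ·Π!·Σ² = 75/4004  (sign +1)
I_A²/I_B² = (80/3003)/(75/4004) = 64/45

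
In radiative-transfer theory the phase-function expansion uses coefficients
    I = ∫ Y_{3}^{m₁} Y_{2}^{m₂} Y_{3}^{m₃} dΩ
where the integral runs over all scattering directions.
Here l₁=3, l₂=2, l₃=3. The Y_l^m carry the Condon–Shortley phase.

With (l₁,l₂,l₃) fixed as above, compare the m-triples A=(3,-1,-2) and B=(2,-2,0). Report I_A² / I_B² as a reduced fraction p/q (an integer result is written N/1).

5/4

Same 3,2,3: normalisation and zero-m 3j drop out of the ratio.
A: Δ: 2! 4! 2! / 9! → 1/3780; sum: t=0:+1/48 = 1/48; 3j²(3 2 3; 3 -1 -2) = Δ·Π!·Σ² = 5/84  (sign -1)
B: Δ: 2! 4! 2! / 9! → 1/3780; sum: t=0:+1/24 = 1/24; 3j²(3 2 3; 2 -2 0) = Δ·Π!·Σ² = 1/21  (sign -1)
I_A²/I_B² = (5/84)/(1/21) = 5/4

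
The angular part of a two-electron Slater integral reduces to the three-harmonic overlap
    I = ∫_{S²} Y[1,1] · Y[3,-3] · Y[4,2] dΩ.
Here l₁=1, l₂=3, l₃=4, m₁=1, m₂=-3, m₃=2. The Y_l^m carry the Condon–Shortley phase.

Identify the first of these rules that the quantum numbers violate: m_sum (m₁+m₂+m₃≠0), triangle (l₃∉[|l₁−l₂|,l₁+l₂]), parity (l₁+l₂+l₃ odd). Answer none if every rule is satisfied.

none

m₁+m₂+m₃ = 1 − 3 + 2 = 0  ✓
triangle: |1−3|=2 ≤ l₃=4 ≤ 1+3=4  ✓
parity: l₁+l₂+l₃ = 8 is even  ✓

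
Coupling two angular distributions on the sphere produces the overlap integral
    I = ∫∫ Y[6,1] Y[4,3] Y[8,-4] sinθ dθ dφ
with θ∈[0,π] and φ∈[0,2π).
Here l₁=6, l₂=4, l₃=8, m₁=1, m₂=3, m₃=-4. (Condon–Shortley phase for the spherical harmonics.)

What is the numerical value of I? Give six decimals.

Rules hold: Σm=0, L=18 even, 2≤8≤10.
N = 13·9·17 = 1989
Δ = 2!·10!·6!/19! = 1/23279256
Racah Σ t=0..2: t=0:+1/1658880 t=1:−1/518400 t=2:+1/1658880 = -1/1382400
⇒ 3j(6 4 8; 0 0 0)² = 504/46189, sgn -1
Racah Σ t=1..2: t=1:−1/12441600 t=2:+1/7257600 = 1/17418240
⇒ 3j(6 4 8; 1 3 -4)² = 125/25194, sgn +1
4πI² = N·(3j₀)²·(3jₘ)² = 94500/877591
I = -1·√(0.107681/4π) = -0.09256885

-0.092569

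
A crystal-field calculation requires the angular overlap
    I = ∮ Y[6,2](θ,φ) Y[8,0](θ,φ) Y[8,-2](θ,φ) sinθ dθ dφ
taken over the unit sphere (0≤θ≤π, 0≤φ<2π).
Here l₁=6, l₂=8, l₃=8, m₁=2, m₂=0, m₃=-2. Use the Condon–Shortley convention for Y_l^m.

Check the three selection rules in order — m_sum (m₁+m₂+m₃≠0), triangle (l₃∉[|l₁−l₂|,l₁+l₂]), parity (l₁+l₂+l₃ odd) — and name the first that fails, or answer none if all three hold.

m₁+m₂+m₃ = 2 + 0 − 2 = 0  ✓
triangle: |6−8|=2 ≤ l₃=8 ≤ 6+8=14  ✓
parity: l₁+l₂+l₃ = 22 is even  ✓

none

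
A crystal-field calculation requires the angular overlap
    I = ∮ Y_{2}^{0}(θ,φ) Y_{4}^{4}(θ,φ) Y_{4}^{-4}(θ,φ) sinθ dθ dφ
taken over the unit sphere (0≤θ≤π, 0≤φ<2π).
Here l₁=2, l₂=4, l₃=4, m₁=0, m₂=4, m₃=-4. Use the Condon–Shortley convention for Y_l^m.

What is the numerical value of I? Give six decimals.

-0.229376

Checks pass: Σm=0; 10 even; l₃=4∈[2,6].
(2·2+1)(2·4+1)(2·4+1) = 405
Δ: 2! 2! 6! / 11! → 1/13860
sum: t=0:+1/192 t=1:−1/36 t=2:+1/192 = -5/288
3j²(2 4 4; 0 0 0) = Δ·Π!·Σ² = 20/693  (sign -1)
sum: t=2:+1/2880 = 1/2880
3j²(2 4 4; 0 4 -4) = Δ·Π!·Σ² = 28/495  (sign +1)
combine: 4πI² = 405·20/693·28/495 = 80/121
take √, sign -1: I = -0.22937568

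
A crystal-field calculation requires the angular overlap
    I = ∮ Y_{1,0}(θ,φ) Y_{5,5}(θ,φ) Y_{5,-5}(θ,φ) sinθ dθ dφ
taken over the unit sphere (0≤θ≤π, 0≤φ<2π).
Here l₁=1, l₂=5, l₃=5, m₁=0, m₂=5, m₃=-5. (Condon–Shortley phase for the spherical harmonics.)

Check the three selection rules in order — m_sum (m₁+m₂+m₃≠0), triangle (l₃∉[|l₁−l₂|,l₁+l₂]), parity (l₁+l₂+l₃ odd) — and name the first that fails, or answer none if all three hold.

parity

azimuthal sum: 0 + 5 − 5 = 0  ✓
4 ≤ 5 ≤ 6 (triangle on l)  ✓
L = 1 + 5 + 5 = 11 (odd)  ✗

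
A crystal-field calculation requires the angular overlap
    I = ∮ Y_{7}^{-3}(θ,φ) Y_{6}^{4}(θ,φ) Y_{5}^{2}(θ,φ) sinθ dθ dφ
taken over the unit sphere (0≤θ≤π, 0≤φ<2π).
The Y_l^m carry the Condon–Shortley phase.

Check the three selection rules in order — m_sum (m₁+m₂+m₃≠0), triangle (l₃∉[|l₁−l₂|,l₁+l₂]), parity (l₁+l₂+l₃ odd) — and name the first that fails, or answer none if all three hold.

m_sum

azimuthal sum: -3 + 4 + 2 = 3  ✗
1 ≤ 5 ≤ 13 (triangle on l)
L = 7 + 6 + 5 = 18 (even)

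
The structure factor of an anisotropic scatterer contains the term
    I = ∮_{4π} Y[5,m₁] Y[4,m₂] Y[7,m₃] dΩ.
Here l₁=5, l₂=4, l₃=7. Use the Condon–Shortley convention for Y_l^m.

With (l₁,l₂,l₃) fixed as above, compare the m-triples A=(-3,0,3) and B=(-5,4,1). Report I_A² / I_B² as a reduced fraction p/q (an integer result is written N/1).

l's match ⇒ only the (l;m) 3-j factors differ between A and B.
A: triangle coeff Δ(5,4,7) = 1/6126120; Σ_t [0,2]: t=0:+1/3870720 t=1:−1/181440 t=2:+1/138240 = 23/11612160; (3j)²=529/204204 [(5 4 7; -3 0 3)], sign=+1
B: triangle coeff Δ(5,4,7) = 1/6126120; Σ_t [2,2]: t=2:+1/58060800 = 1/58060800; (3j)²=1/4862 [(5 4 7; -5 4 1)], sign=+1
I_A²/I_B² = (529/204204)/(1/4862) = 529/42

529/42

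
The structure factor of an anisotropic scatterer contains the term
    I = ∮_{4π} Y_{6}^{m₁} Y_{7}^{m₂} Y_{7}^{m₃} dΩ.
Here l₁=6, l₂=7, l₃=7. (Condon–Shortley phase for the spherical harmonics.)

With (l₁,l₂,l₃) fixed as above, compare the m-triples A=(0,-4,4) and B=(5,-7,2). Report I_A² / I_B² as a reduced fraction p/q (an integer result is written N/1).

Shared (l₁,l₂,l₃)=(6,7,7): N and (l;000)² cancel in I_A²/I_B².
A: Δ = 6!·6!·8!/21! = 1/2444321880; Racah Σ t=0..3: t=0:+1/373248000 t=1:−1/20736000 t=2:+1/11612160 t=3:−1/52254720 = 1/46656000; ⇒ 3j(6 7 7; 0 -4 4)² = 352/62985, sgn -1
B: Δ = 6!·6!·8!/21! = 1/2444321880; Racah Σ t=0..0: t=0:+1/3483648000 = 1/3483648000; ⇒ 3j(6 7 7; 5 -7 2)² = 33/6460, sgn -1
I_A²/I_B² = (352/62985)/(33/6460) = 128/117

128/117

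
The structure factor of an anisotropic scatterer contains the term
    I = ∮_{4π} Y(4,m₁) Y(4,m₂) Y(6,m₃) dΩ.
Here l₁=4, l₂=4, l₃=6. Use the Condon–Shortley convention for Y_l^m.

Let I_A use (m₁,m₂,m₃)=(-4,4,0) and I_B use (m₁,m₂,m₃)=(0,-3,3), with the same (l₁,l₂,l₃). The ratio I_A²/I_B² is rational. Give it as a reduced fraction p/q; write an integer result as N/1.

4/75

l's match ⇒ only the (l;m) 3-j factors differ between A and B.
A: triangle coeff Δ(4,4,6) = 1/1261260; Σ_t [2,2]: t=2:+1/1036800 = 1/1036800; (3j)²=4/6435 [(4 4 6; -4 4 0)], sign=+1
B: triangle coeff Δ(4,4,6) = 1/1261260; Σ_t [0,1]: t=0:+1/11520 t=1:−1/25920 = 1/20736; (3j)²=5/429 [(4 4 6; 0 -3 3)], sign=-1
I_A²/I_B² = (4/6435)/(5/429) = 4/75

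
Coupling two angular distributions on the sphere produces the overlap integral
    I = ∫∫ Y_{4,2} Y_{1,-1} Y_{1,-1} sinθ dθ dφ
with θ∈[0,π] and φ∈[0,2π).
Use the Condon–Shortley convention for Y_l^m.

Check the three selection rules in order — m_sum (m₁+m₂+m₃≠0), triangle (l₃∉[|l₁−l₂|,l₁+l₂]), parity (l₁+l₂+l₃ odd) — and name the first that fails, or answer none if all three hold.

triangle

m₁+m₂+m₃ = 2 − 1 − 1 = 0  ✓
triangle: |4−1|=3 ≤ l₃=1 ≤ 4+1=5  ✗
parity: l₁+l₂+l₃ = 6 is even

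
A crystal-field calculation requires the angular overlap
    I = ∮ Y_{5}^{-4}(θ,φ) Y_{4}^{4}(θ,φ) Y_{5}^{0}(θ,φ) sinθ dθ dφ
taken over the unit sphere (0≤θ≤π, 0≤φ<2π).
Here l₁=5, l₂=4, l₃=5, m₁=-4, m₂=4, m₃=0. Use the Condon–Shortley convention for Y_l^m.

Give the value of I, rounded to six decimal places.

0.130198

Checks pass: Σm=0; 14 even; l₃=5∈[1,9].
(2·5+1)(2·4+1)(2·5+1) = 1089
Δ: 4! 6! 4! / 15! → 1/3153150
sum: t=0:+1/69120 t=1:−1/1728 t=2:+1/576 t=3:−1/1728 t=4:+1/69120 = 7/11520
3j²(5 4 5; 0 0 0) = Δ·Π!·Σ² = 2/143  (sign -1)
sum: t=4:+1/69120 = 1/69120
3j²(5 4 5; -4 4 0) = Δ·Π!·Σ² = 2/143  (sign -1)
combine: 4πI² = 1089·2/143·2/143 = 36/169
take √, sign +1: I = 0.13019760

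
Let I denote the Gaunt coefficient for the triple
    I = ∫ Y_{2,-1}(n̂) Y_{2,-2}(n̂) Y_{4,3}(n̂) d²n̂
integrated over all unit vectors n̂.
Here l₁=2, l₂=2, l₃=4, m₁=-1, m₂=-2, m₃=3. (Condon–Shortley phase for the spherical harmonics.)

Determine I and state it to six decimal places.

-0.238414

Rules hold: Σm=0, L=8 even, 0≤4≤4.
N = 5·5·9 = 225
Δ = 0!·4!·4!/9! = 1/630
Racah Σ t=0..0: t=0:+1/16 = 1/16
⇒ 3j(2 2 4; 0 0 0)² = 2/35, sgn +1
Racah Σ t=0..0: t=0:+1/144 = 1/144
⇒ 3j(2 2 4; -1 -2 3)² = 1/18, sgn -1
4πI² = N·(3j₀)²·(3jₘ)² = 5/7
I = -1·√(0.714286/4π) = -0.23841361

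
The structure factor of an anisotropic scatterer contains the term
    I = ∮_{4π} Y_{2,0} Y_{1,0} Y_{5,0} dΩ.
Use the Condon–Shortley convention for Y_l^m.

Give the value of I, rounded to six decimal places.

l₃=5 ∉ [1,3] — triangle fails ⇒ I = 0

0.000000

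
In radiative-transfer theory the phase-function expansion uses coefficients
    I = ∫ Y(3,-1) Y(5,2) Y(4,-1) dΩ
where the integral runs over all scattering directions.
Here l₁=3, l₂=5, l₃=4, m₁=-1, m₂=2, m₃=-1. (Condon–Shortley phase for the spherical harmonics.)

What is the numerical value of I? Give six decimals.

0.148044

Checks pass: Σm=0; 12 even; l₃=4∈[2,8].
(2·3+1)(2·5+1)(2·4+1) = 693
Δ: 4! 2! 6! / 13! → 1/180180
sum: t=1:−1/576 t=2:+1/144 t=3:−1/576 = 1/288
3j²(3 5 4; 0 0 0) = Δ·Π!·Σ² = 20/1001  (sign +1)
sum: t=2:+1/960 t=3:−1/288 t=4:+1/1728 = -1/540
3j²(3 5 4; -1 2 -1) = Δ·Π!·Σ² = 128/6435  (sign +1)
combine: 4πI² = 693·20/1001·128/6435 = 512/1859
take √, sign +1: I = 0.14804384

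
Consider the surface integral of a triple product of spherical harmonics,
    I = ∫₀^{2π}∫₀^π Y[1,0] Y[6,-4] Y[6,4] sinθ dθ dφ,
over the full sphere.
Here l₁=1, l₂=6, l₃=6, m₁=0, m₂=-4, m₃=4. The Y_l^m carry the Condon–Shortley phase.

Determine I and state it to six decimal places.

0.000000

L=13 odd ⇒ parity kills the (l;000) factor ⇒ I = 0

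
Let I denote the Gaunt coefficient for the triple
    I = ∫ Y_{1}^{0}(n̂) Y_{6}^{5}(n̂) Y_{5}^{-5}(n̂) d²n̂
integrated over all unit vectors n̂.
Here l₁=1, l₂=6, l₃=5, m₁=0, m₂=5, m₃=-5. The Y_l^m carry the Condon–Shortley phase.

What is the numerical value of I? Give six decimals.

Rules hold: Σm=0, L=12 even, 5≤5≤7.
N = 3·13·11 = 429
Δ = 2!·0!·10!/13! = 1/858
Racah Σ t=1..1: t=1:−1/14400 = -1/14400
⇒ 3j(1 6 5; 0 0 0)² = 6/143, sgn +1
Racah Σ t=1..1: t=1:−1/3628800 = -1/3628800
⇒ 3j(1 6 5; 0 5 -5)² = 1/78, sgn -1
4πI² = N·(3j₀)²·(3jₘ)² = 3/13
I = -1·√(0.230769/4π) = -0.13551395

-0.135514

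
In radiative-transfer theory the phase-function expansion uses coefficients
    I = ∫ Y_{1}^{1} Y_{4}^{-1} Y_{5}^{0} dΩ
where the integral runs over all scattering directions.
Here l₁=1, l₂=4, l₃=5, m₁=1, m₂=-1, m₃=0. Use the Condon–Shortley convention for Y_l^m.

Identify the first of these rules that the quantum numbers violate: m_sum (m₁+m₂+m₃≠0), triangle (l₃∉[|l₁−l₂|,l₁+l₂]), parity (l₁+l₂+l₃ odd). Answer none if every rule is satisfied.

azimuthal sum: 1 − 1 + 0 = 0  ✓
3 ≤ 5 ≤ 5 (triangle on l)  ✓
L = 1 + 4 + 5 = 10 (even)  ✓

none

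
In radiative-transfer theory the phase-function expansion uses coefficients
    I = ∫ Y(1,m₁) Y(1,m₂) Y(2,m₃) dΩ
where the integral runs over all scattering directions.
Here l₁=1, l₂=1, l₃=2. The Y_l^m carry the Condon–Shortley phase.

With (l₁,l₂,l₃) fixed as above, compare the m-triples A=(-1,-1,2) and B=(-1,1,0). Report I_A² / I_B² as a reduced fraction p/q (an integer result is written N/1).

6/1

Shared (l₁,l₂,l₃)=(1,1,2): N and (l;000)² cancel in I_A²/I_B².
A: Δ = 0!·2!·2!/5! = 1/30; Racah Σ t=0..0: t=0:+1/4 = 1/4; ⇒ 3j(1 1 2; -1 -1 2)² = 1/5, sgn +1
B: Δ = 0!·2!·2!/5! = 1/30; Racah Σ t=0..0: t=0:+1/4 = 1/4; ⇒ 3j(1 1 2; -1 1 0)² = 1/30, sgn +1
I_A²/I_B² = (1/5)/(1/30) = 6/1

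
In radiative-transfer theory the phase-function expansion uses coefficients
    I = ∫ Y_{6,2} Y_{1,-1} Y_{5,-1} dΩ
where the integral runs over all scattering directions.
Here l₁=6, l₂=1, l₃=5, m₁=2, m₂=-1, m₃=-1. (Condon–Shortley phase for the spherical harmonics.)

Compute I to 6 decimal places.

m-sum 0 ✓  L=12 even ✓  5≤5≤7 ✓
Π(2lᵢ+1) = 13×3×11 = 429
triangle coeff Δ(6,1,5) = 1/858
Σ_t [1,1]: t=1:−1/14400 = -1/14400
(3j)²=6/143 [(6 1 5; 0 0 0)], sign=+1
Σ_t [0,0]: t=0:+1/34560 = 1/34560
(3j)²=14/429 [(6 1 5; 2 -1 -1)], sign=+1
⇒ 4πI² = 84/143
I = (+1)√(84/143/(4π)) = 0.21620548

0.216205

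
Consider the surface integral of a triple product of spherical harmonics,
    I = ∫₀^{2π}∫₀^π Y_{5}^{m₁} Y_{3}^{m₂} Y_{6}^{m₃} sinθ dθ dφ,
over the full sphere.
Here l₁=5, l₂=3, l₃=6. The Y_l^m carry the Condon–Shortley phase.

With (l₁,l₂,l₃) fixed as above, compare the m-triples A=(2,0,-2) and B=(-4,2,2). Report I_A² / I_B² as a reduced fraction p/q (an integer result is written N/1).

8/45

l's match ⇒ only the (l;m) 3-j factors differ between A and B.
A: triangle coeff Δ(5,3,6) = 1/675675; Σ_t [0,2]: t=0:+1/8640 t=1:−1/5760 t=2:+1/60480 = -1/24192; (3j)²=8/3003 [(5 3 6; 2 0 -2)], sign=-1
B: triangle coeff Δ(5,3,6) = 1/675675; Σ_t [1,2]: t=1:−1/967680 t=2:+1/60480 = 1/64512; (3j)²=15/1001 [(5 3 6; -4 2 2)], sign=+1
I_A²/I_B² = (8/3003)/(15/1001) = 8/45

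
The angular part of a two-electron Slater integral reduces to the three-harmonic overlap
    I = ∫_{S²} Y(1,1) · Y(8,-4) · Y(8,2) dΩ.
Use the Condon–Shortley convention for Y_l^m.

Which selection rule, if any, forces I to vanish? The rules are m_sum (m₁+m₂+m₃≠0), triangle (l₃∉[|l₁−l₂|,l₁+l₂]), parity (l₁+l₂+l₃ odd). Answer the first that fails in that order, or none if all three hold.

m₁+m₂+m₃ = 1 − 4 + 2 = -1  ✗
triangle: |1−8|=7 ≤ l₃=8 ≤ 1+8=9
parity: l₁+l₂+l₃ = 17 is odd

m_sum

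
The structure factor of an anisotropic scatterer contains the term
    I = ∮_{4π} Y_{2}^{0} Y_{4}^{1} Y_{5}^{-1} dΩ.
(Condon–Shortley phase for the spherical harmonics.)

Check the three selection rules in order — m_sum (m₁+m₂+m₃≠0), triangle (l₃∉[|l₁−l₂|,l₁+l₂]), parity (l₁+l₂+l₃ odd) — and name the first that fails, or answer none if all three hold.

m₁+m₂+m₃ = 0 + 1 − 1 = 0  ✓
triangle: |2−4|=2 ≤ l₃=5 ≤ 2+4=6  ✓
parity: l₁+l₂+l₃ = 11 is odd  ✗

parity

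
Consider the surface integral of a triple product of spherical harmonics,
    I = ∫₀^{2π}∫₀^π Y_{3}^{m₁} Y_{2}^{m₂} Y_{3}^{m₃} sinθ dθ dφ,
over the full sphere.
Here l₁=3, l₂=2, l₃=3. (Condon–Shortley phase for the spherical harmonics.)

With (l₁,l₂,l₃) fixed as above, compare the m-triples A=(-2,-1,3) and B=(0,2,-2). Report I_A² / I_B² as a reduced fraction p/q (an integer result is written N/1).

l's match ⇒ only the (l;m) 3-j factors differ between A and B.
A: triangle coeff Δ(3,2,3) = 1/3780; Σ_t [1,1]: t=1:−1/48 = -1/48; (3j)²=5/84 [(3 2 3; -2 -1 3)], sign=-1
B: triangle coeff Δ(3,2,3) = 1/3780; Σ_t [2,2]: t=2:+1/24 = 1/24; (3j)²=1/21 [(3 2 3; 0 2 -2)], sign=-1
I_A²/I_B² = (5/84)/(1/21) = 5/4

5/4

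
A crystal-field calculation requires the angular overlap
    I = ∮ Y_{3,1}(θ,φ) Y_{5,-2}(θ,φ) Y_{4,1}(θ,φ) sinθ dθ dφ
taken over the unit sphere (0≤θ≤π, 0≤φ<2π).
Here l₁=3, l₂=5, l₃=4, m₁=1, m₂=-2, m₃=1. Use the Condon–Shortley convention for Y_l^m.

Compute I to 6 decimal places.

Checks pass: Σm=0; 12 even; l₃=4∈[2,8].
(2·3+1)(2·5+1)(2·4+1) = 693
Δ: 4! 2! 6! / 13! → 1/180180
sum: t=1:−1/576 t=2:+1/144 t=3:−1/576 = 1/288
3j²(3 5 4; 0 0 0) = Δ·Π!·Σ² = 20/1001  (sign +1)
sum: t=0:+1/1728 t=1:−1/288 t=2:+1/960 = -1/540
3j²(3 5 4; 1 -2 1) = Δ·Π!·Σ² = 128/6435  (sign +1)
combine: 4πI² = 693·20/1001·128/6435 = 512/1859
take √, sign +1: I = 0.14804384

0.148044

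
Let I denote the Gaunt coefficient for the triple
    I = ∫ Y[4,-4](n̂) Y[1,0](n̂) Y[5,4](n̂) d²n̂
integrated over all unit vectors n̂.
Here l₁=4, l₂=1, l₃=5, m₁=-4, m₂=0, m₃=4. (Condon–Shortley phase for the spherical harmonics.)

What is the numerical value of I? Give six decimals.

m-sum 0 ✓  L=10 even ✓  3≤5≤5 ✓
Π(2lᵢ+1) = 9×3×11 = 297
triangle coeff Δ(4,1,5) = 1/495
Σ_t [0,0]: t=0:+1/576 = 1/576
(3j)²=5/99 [(4 1 5; 0 0 0)], sign=-1
Σ_t [0,0]: t=0:+1/40320 = 1/40320
(3j)²=1/55 [(4 1 5; -4 0 4)], sign=-1
⇒ 4πI² = 3/11
I = (+1)√(3/11/(4π)) = 0.14731920

0.147319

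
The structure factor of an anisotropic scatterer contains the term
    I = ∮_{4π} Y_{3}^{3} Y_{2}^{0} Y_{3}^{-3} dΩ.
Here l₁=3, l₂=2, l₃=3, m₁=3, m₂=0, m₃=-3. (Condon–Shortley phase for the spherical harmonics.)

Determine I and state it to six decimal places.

Checks pass: Σm=0; 8 even; l₃=3∈[1,5].
(2·3+1)(2·2+1)(2·3+1) = 245
Δ: 2! 4! 2! / 9! → 1/3780
sum: t=0:+1/24 t=1:−1/4 t=2:+1/24 = -1/6
3j²(3 2 3; 0 0 0) = Δ·Π!·Σ² = 4/105  (sign +1)
sum: t=0:+1/96 = 1/96
3j²(3 2 3; 3 0 -3) = Δ·Π!·Σ² = 5/84  (sign +1)
combine: 4πI² = 245·4/105·5/84 = 5/9
take √, sign +1: I = 0.21026104

0.210261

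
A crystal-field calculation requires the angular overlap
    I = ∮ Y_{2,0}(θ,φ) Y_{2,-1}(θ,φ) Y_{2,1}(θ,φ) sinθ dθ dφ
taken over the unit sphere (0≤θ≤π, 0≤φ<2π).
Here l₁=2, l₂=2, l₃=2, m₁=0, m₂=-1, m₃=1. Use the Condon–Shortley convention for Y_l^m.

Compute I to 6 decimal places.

Rules hold: Σm=0, L=6 even, 0≤2≤4.
N = 5·5·5 = 125
Δ = 2!·2!·2!/7! = 1/630
Racah Σ t=0..2: t=0:+1/8 t=1:−1/1 t=2:+1/8 = -3/4
⇒ 3j(2 2 2; 0 0 0)² = 2/35, sgn -1
Racah Σ t=0..1: t=0:+1/4 t=1:−1/2 = -1/4
⇒ 3j(2 2 2; 0 -1 1)² = 1/70, sgn +1
4πI² = N·(3j₀)²·(3jₘ)² = 5/49
I = -1·√(0.102041/4π) = -0.09011188

-0.090112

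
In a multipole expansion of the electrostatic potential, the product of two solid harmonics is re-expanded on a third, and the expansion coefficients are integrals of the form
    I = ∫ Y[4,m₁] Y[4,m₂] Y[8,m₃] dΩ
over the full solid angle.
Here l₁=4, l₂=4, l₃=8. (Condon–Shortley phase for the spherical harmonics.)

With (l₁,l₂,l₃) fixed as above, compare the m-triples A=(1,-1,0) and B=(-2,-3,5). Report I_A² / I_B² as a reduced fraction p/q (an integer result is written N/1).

Same 4,4,8: normalisation and zero-m 3j drop out of the ratio.
A: Δ: 0! 8! 8! / 17! → 1/218790; sum: t=0:+1/518400 = 1/518400; 3j²(4 4 8; 1 -1 0) = Δ·Π!·Σ² = 1568/109395  (sign +1)
B: Δ: 0! 8! 8! / 17! → 1/218790; sum: t=0:+1/7257600 = 1/7257600; 3j²(4 4 8; -2 -3 5) = Δ·Π!·Σ² = 2/85  (sign -1)
I_A²/I_B² = (1568/109395)/(2/85) = 784/1287

784/1287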